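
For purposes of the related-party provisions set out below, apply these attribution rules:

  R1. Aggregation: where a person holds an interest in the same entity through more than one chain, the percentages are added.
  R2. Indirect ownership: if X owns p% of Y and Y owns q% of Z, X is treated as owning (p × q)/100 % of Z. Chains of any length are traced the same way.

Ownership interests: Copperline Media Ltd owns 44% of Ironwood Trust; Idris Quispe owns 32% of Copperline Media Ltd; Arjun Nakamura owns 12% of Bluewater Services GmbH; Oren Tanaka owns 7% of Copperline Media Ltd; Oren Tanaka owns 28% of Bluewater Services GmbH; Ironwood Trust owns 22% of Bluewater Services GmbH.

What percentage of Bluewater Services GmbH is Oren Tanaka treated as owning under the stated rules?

28.6776%

Chain via Copperline Media Ltd → Ironwood Trust (R2): 7% × 44% × 22% = 0.6776% of Bluewater Services GmbH.
Direct interest in Bluewater Services GmbH: 28%.
Aggregating (R1): 0.6776% + 28% = 28.6776%.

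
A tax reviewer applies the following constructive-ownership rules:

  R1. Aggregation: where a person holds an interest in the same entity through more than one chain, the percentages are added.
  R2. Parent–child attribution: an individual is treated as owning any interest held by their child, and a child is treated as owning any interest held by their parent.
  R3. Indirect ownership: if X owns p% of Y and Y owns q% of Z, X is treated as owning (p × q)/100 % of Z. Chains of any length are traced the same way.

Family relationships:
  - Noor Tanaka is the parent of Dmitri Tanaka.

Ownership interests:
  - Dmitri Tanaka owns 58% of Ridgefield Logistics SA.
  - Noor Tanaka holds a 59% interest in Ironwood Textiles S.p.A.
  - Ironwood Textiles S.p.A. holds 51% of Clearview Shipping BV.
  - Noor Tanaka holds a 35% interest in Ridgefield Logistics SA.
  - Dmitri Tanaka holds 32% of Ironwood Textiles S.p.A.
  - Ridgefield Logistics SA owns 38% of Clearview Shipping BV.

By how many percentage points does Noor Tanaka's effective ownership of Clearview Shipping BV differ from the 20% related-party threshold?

61.75

By parent–child attribution (R2), Noor Tanaka is treated as also owning Dmitri Tanaka's interest in Ironwood Textiles S.p.A, giving 59% + 32% = 91%.
By parent–child attribution (R2), Noor Tanaka is treated as also owning Dmitri Tanaka's interest in Ridgefield Logistics SA, giving 35% + 58% = 93%.
Chain via Ironwood Textiles S.p.A. (R3): 91% × 51% = 46.41% of Clearview Shipping BV.
Chain via Ridgefield Logistics SA (R3): 93% × 38% = 35.34% of Clearview Shipping BV.
Aggregating (R1): 46.41% + 35.34% = 81.75%.
81.75% exceeds the 20% threshold by 61.75 percentage points.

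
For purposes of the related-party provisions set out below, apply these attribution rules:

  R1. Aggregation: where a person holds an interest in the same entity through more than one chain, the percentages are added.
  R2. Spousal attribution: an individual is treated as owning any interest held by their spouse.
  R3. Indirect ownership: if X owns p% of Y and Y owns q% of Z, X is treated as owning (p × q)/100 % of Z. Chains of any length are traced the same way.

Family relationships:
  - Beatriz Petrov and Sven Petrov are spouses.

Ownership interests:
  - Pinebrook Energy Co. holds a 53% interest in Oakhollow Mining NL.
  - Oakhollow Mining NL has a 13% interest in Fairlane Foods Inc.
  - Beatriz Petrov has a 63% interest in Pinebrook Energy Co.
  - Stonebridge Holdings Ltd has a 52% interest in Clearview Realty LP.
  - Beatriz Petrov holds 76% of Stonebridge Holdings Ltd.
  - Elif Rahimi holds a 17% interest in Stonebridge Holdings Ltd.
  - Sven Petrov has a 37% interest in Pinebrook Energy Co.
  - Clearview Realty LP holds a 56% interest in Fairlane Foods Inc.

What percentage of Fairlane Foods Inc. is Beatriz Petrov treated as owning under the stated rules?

29.0212%

By spousal attribution (R2), Beatriz Petrov is treated as also owning Sven Petrov's interest in Pinebrook Energy Co, giving 63% + 37% = 100%.
Chain via Pinebrook Energy Co. → Oakhollow Mining NL (R3): 100% × 53% × 13% = 6.89% of Fairlane Foods Inc.
Chain via Stonebridge Holdings Ltd → Clearview Realty LP (R3): 76% × 52% × 56% = 22.1312% of Fairlane Foods Inc.
Aggregating (R1): 6.89% + 22.1312% = 29.0212%.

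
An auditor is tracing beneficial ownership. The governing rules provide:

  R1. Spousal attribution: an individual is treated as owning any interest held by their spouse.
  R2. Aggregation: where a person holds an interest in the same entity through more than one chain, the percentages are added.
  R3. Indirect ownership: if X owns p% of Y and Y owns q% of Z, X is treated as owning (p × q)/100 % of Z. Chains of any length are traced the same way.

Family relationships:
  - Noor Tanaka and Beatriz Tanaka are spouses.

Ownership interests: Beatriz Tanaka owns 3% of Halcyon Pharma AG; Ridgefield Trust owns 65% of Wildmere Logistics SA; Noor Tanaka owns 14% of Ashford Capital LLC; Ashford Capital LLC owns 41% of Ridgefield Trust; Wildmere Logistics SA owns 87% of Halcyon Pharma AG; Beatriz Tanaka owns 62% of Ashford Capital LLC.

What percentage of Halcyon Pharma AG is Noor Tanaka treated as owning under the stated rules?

By spousal attribution (R1), Noor Tanaka is treated as also owning Beatriz Tanaka's interest in Ashford Capital LLC, giving 14% + 62% = 76%.
By spousal attribution (R1), Noor Tanaka is treated as owning Beatriz Tanaka's 3% interest in Halcyon Pharma AG.
Chain via Ashford Capital LLC → Ridgefield Trust → Wildmere Logistics SA (R3): 76% × 41% × 65% × 87% = 17.62098% of Halcyon Pharma AG.
Direct interest in Halcyon Pharma AG: 3%.
Aggregating (R2): 17.62098% + 3% = 20.62098%.

20.62098%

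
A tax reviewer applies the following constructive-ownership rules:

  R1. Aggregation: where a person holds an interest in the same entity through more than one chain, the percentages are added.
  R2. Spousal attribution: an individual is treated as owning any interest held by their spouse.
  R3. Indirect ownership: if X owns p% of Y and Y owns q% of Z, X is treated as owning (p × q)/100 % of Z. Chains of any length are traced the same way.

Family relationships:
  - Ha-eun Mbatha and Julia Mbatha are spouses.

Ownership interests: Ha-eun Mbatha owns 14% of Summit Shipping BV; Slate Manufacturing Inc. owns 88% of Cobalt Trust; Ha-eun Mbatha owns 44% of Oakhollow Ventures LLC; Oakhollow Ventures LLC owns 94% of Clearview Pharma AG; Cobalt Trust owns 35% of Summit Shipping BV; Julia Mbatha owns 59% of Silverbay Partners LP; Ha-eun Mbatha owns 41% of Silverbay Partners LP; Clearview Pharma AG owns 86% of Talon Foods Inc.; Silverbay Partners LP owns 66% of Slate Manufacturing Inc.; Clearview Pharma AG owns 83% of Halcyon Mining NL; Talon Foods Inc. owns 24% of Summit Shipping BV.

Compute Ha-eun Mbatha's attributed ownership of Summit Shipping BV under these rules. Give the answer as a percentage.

42.864704%

By spousal attribution (R2), Ha-eun Mbatha is treated as also owning Julia Mbatha's interest in Silverbay Partners LP, giving 41% + 59% = 100%.
Chain via Silverbay Partners LP → Slate Manufacturing Inc. → Cobalt Trust (R3): 100% × 66% × 88% × 35% = 20.328% of Summit Shipping BV.
Chain via Oakhollow Ventures LLC → Clearview Pharma AG → Talon Foods Inc. (R3): 44% × 94% × 86% × 24% = 8.536704% of Summit Shipping BV.
Direct interest in Summit Shipping BV: 14%.
Aggregating (R1): 20.328% + 8.536704% + 14% = 42.864704%.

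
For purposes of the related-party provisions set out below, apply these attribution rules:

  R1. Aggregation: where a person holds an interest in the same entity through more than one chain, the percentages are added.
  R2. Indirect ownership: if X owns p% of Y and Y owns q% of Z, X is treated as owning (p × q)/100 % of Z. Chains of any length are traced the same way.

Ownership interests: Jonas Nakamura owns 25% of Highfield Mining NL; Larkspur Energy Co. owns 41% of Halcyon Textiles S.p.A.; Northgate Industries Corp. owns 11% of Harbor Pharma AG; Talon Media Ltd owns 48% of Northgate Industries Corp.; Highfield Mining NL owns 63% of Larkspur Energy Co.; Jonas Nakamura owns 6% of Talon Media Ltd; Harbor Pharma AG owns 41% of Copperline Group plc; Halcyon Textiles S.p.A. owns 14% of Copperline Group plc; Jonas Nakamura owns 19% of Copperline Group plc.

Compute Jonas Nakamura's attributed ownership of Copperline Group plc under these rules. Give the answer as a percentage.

20.033938%

Chain via Talon Media Ltd → Northgate Industries Corp. → Harbor Pharma AG (R2): 6% × 48% × 11% × 41% = 0.129888% of Copperline Group plc.
Chain via Highfield Mining NL → Larkspur Energy Co. → Halcyon Textiles S.p.A. (R2): 25% × 63% × 41% × 14% = 0.90405% of Copperline Group plc.
Direct interest in Copperline Group plc: 19%.
Aggregating (R1): 0.129888% + 0.90405% + 19% = 20.033938%.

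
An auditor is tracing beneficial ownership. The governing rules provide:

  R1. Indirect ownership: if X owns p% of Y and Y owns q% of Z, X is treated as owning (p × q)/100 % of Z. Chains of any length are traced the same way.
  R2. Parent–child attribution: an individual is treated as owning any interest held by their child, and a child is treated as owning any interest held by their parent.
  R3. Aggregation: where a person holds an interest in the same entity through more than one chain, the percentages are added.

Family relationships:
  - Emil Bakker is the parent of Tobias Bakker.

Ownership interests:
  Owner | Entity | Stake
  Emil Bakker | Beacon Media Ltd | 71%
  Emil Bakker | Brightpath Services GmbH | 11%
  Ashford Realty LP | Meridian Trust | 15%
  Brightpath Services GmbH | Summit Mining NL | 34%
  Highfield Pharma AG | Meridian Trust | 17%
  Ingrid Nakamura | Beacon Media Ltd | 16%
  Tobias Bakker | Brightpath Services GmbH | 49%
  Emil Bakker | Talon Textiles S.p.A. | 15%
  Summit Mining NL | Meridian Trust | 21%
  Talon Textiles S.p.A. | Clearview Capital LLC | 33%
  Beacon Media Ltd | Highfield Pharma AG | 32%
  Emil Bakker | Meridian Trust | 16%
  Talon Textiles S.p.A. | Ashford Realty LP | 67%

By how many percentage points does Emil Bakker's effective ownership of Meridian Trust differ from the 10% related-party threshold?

By parent–child attribution (R2), Emil Bakker is treated as also owning Tobias Bakker's interest in Brightpath Services GmbH, giving 11% + 49% = 60%.
Chain via Brightpath Services GmbH → Summit Mining NL (R1): 60% × 34% × 21% = 4.284% of Meridian Trust.
Chain via Talon Textiles S.p.A. → Ashford Realty LP (R1): 15% × 67% × 15% = 1.5075% of Meridian Trust.
Chain via Beacon Media Ltd → Highfield Pharma AG (R1): 71% × 32% × 17% = 3.8624% of Meridian Trust.
Direct interest in Meridian Trust: 16%.
Aggregating (R3): 4.284% + 1.5075% + 3.8624% + 16% = 25.6539%.
25.6539% exceeds the 10% threshold by 15.6539 percentage points.

15.6539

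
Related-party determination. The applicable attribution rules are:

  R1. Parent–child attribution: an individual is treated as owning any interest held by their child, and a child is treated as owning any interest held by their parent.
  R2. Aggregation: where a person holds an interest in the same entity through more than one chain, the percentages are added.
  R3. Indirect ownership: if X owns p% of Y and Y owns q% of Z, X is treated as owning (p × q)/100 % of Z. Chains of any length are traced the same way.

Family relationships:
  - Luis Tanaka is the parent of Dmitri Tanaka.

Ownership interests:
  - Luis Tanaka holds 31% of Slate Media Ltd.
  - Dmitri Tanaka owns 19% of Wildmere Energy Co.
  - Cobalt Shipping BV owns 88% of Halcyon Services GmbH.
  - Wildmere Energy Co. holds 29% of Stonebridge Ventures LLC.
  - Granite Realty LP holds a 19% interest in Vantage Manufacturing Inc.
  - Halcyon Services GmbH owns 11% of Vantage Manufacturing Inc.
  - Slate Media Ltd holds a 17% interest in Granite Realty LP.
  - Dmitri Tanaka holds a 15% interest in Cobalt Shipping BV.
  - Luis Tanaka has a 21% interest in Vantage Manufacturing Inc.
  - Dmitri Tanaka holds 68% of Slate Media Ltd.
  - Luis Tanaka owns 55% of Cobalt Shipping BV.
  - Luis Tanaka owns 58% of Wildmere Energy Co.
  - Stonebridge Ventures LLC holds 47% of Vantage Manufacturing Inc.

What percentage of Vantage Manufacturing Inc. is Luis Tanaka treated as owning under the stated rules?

41.4688%

By parent–child attribution (R1), Luis Tanaka is treated as also owning Dmitri Tanaka's interest in Cobalt Shipping BV, giving 55% + 15% = 70%.
By parent–child attribution (R1), Luis Tanaka is treated as also owning Dmitri Tanaka's interest in Wildmere Energy Co, giving 58% + 19% = 77%.
By parent–child attribution (R1), Luis Tanaka is treated as also owning Dmitri Tanaka's interest in Slate Media Ltd, giving 31% + 68% = 99%.
Chain via Cobalt Shipping BV → Halcyon Services GmbH (R3): 70% × 88% × 11% = 6.776% of Vantage Manufacturing Inc.
Chain via Wildmere Energy Co. → Stonebridge Ventures LLC (R3): 77% × 29% × 47% = 10.4951% of Vantage Manufacturing Inc.
Chain via Slate Media Ltd → Granite Realty LP (R3): 99% × 17% × 19% = 3.1977% of Vantage Manufacturing Inc.
Direct interest in Vantage Manufacturing Inc: 21%.
Aggregating (R2): 6.776% + 10.4951% + 3.1977% + 21% = 41.4688%.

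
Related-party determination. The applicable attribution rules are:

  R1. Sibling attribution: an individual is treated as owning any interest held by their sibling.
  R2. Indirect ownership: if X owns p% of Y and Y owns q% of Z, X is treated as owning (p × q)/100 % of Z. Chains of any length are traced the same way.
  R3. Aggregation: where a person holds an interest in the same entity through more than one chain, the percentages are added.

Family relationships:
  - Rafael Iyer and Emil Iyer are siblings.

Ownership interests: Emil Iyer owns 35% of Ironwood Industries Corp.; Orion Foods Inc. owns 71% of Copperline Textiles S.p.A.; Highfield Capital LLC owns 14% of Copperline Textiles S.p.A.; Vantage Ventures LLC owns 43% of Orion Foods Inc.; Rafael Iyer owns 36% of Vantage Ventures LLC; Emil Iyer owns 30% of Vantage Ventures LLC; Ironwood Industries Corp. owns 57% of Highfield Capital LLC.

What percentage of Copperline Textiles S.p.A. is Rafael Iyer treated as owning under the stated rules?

By sibling attribution (R1), Rafael Iyer is treated as also owning Emil Iyer's interest in Vantage Ventures LLC, giving 36% + 30% = 66%.
By sibling attribution (R1), Rafael Iyer is treated as owning Emil Iyer's 35% interest in Ironwood Industries Corp.
Chain via Vantage Ventures LLC → Orion Foods Inc. (R2): 66% × 43% × 71% = 20.1498% of Copperline Textiles S.p.A.
Chain via Ironwood Industries Corp. → Highfield Capital LLC (R2): 35% × 57% × 14% = 2.793% of Copperline Textiles S.p.A.
Aggregating (R3): 20.1498% + 2.793% = 22.9428%.

22.9428%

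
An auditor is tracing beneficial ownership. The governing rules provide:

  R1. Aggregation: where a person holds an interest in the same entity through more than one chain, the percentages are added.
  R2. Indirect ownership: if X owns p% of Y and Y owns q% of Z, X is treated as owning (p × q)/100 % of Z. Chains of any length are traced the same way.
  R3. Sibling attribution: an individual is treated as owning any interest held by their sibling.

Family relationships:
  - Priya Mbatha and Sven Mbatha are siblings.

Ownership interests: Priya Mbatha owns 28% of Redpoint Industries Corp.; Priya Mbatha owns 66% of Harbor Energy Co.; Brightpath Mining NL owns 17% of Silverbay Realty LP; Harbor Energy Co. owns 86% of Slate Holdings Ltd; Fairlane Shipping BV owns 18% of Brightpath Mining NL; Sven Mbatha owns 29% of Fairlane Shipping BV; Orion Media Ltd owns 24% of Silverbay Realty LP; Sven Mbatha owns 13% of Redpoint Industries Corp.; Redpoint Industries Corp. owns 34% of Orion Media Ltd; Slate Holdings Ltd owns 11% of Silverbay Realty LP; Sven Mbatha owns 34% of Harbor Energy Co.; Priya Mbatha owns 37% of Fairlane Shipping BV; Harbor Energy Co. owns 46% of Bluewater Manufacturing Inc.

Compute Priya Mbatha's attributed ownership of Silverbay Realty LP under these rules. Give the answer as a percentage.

By sibling attribution (R3), Priya Mbatha is treated as also owning Sven Mbatha's interest in Harbor Energy Co, giving 66% + 34% = 100%.
By sibling attribution (R3), Priya Mbatha is treated as also owning Sven Mbatha's interest in Redpoint Industries Corp, giving 28% + 13% = 41%.
By sibling attribution (R3), Priya Mbatha is treated as also owning Sven Mbatha's interest in Fairlane Shipping BV, giving 37% + 29% = 66%.
Chain via Harbor Energy Co. → Slate Holdings Ltd (R2): 100% × 86% × 11% = 9.46% of Silverbay Realty LP.
Chain via Redpoint Industries Corp. → Orion Media Ltd (R2): 41% × 34% × 24% = 3.3456% of Silverbay Realty LP.
Chain via Fairlane Shipping BV → Brightpath Mining NL (R2): 66% × 18% × 17% = 2.0196% of Silverbay Realty LP.
Aggregating (R1): 9.46% + 3.3456% + 2.0196% = 14.8252%.

14.8252%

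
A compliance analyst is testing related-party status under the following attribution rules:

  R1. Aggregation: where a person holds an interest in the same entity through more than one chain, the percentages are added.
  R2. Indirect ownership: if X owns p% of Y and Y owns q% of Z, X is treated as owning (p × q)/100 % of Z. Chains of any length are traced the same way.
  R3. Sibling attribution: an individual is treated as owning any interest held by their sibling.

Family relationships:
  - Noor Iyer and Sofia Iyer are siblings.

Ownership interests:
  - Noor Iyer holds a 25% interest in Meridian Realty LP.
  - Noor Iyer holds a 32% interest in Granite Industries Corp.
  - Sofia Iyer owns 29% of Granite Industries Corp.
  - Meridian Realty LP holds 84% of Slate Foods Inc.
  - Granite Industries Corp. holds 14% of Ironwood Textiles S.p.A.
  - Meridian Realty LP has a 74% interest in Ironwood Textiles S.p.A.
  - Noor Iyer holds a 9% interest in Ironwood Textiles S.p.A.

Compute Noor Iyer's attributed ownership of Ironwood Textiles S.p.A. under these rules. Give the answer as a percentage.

By sibling attribution (R3), Noor Iyer is treated as also owning Sofia Iyer's interest in Granite Industries Corp, giving 32% + 29% = 61%.
Chain via Granite Industries Corp. (R2): 61% × 14% = 8.54% of Ironwood Textiles S.p.A.
Chain via Meridian Realty LP (R2): 25% × 74% = 18.5% of Ironwood Textiles S.p.A.
Direct interest in Ironwood Textiles S.p.A: 9%.
Aggregating (R1): 8.54% + 18.5% + 9% = 36.04%.

36.04%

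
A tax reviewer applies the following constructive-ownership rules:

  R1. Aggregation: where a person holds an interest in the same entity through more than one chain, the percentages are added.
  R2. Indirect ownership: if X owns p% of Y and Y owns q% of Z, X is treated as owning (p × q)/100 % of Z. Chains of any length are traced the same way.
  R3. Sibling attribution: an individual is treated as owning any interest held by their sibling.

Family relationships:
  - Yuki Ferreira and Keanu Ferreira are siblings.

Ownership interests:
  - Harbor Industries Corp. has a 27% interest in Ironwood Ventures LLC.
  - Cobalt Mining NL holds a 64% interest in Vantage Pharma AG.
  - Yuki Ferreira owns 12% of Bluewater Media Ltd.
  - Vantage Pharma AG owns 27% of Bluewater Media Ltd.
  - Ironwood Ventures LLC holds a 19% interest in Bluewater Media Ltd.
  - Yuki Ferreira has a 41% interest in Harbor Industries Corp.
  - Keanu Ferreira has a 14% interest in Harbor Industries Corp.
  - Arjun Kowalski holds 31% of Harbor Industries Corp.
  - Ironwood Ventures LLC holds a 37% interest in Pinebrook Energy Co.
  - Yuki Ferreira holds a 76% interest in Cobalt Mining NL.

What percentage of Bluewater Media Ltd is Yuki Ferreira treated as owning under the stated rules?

By sibling attribution (R3), Yuki Ferreira is treated as also owning Keanu Ferreira's interest in Harbor Industries Corp, giving 41% + 14% = 55%.
Chain via Cobalt Mining NL → Vantage Pharma AG (R2): 76% × 64% × 27% = 13.1328% of Bluewater Media Ltd.
Chain via Harbor Industries Corp. → Ironwood Ventures LLC (R2): 55% × 27% × 19% = 2.8215% of Bluewater Media Ltd.
Direct interest in Bluewater Media Ltd: 12%.
Aggregating (R1): 13.1328% + 2.8215% + 12% = 27.9543%.

27.9543%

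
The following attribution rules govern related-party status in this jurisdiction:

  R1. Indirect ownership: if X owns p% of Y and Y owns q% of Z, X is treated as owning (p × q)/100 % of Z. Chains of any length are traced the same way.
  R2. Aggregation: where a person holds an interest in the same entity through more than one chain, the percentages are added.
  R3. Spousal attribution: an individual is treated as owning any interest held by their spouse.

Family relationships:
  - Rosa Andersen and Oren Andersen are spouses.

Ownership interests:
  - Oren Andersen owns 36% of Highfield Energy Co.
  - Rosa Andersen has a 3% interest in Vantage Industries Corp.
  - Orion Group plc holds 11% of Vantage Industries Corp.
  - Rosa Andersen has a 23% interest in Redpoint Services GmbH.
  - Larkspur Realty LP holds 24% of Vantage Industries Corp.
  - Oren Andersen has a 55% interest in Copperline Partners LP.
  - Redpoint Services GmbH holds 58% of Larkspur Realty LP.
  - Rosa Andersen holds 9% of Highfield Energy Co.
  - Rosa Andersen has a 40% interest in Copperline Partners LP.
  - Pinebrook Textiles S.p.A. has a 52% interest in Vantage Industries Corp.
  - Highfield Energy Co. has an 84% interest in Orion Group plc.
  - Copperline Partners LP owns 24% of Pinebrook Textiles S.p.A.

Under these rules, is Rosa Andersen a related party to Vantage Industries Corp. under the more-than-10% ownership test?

Yes

By spousal attribution (R3), Rosa Andersen is treated as also owning Oren Andersen's interest in Copperline Partners LP, giving 40% + 55% = 95%.
By spousal attribution (R3), Rosa Andersen is treated as also owning Oren Andersen's interest in Highfield Energy Co, giving 9% + 36% = 45%.
Chain via Copperline Partners LP → Pinebrook Textiles S.p.A. (R1): 95% × 24% × 52% = 11.856% of Vantage Industries Corp.
Chain via Highfield Energy Co. → Orion Group plc (R1): 45% × 84% × 11% = 4.158% of Vantage Industries Corp.
Chain via Redpoint Services GmbH → Larkspur Realty LP (R1): 23% × 58% × 24% = 3.2016% of Vantage Industries Corp.
Direct interest in Vantage Industries Corp: 3%.
Aggregating (R2): 11.856% + 4.158% + 3.2016% + 3% = 22.2156%.
22.2156% exceeds the 10% threshold, so Rosa is a related party to Vantage Industries Corp.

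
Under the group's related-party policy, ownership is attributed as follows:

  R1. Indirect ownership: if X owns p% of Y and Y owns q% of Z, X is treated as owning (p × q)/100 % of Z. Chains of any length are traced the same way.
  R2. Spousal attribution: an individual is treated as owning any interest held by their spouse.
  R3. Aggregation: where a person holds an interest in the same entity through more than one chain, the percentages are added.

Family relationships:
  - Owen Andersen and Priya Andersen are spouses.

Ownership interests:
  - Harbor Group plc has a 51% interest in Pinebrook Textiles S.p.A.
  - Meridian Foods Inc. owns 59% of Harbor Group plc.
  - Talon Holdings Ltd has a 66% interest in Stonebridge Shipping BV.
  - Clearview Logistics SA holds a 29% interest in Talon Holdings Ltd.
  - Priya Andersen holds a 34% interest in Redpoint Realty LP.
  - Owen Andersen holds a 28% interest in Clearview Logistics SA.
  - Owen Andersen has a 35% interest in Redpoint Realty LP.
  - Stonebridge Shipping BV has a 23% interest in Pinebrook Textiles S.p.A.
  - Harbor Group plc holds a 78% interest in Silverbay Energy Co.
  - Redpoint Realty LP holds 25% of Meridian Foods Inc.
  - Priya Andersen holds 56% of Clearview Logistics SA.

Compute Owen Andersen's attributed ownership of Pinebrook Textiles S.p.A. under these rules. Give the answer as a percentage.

By spousal attribution (R2), Owen Andersen is treated as also owning Priya Andersen's interest in Clearview Logistics SA, giving 28% + 56% = 84%.
By spousal attribution (R2), Owen Andersen is treated as also owning Priya Andersen's interest in Redpoint Realty LP, giving 35% + 34% = 69%.
Chain via Clearview Logistics SA → Talon Holdings Ltd → Stonebridge Shipping BV (R1): 84% × 29% × 66% × 23% = 3.697848% of Pinebrook Textiles S.p.A.
Chain via Redpoint Realty LP → Meridian Foods Inc. → Harbor Group plc (R1): 69% × 25% × 59% × 51% = 5.190525% of Pinebrook Textiles S.p.A.
Aggregating (R3): 3.697848% + 5.190525% = 8.888373%.

8.888373%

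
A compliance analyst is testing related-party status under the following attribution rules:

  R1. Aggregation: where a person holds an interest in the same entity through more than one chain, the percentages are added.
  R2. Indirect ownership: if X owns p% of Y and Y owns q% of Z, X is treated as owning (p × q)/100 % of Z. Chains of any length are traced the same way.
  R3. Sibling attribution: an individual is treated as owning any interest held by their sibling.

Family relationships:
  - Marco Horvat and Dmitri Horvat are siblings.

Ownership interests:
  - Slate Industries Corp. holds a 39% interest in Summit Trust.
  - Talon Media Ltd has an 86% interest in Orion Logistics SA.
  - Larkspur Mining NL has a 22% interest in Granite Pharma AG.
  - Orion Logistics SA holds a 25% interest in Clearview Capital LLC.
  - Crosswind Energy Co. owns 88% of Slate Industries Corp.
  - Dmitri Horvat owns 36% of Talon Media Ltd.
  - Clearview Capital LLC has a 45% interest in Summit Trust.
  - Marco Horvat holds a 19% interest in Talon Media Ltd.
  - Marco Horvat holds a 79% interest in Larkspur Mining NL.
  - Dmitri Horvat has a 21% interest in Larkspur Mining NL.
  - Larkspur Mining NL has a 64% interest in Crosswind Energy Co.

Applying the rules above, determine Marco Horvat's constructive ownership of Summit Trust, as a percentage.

27.28605%

By sibling attribution (R3), Marco Horvat is treated as also owning Dmitri Horvat's interest in Talon Media Ltd, giving 19% + 36% = 55%.
By sibling attribution (R3), Marco Horvat is treated as also owning Dmitri Horvat's interest in Larkspur Mining NL, giving 79% + 21% = 100%.
Chain via Talon Media Ltd → Orion Logistics SA → Clearview Capital LLC (R2): 55% × 86% × 25% × 45% = 5.32125% of Summit Trust.
Chain via Larkspur Mining NL → Crosswind Energy Co. → Slate Industries Corp. (R2): 100% × 64% × 88% × 39% = 21.9648% of Summit Trust.
Aggregating (R1): 5.32125% + 21.9648% = 27.28605%.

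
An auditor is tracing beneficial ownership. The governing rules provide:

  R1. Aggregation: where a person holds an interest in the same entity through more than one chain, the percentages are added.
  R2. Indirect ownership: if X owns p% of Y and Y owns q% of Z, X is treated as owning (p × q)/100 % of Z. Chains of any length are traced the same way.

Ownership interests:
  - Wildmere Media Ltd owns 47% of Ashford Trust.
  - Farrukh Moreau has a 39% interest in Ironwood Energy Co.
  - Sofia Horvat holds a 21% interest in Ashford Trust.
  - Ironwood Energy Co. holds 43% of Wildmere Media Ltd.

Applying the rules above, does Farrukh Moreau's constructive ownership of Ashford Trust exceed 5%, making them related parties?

Chain via Ironwood Energy Co. → Wildmere Media Ltd (R2): 39% × 43% × 47% = 7.8819% of Ashford Trust.
7.8819% exceeds the 5% threshold, so Farrukh is a related party to Ashford Trust.

Yes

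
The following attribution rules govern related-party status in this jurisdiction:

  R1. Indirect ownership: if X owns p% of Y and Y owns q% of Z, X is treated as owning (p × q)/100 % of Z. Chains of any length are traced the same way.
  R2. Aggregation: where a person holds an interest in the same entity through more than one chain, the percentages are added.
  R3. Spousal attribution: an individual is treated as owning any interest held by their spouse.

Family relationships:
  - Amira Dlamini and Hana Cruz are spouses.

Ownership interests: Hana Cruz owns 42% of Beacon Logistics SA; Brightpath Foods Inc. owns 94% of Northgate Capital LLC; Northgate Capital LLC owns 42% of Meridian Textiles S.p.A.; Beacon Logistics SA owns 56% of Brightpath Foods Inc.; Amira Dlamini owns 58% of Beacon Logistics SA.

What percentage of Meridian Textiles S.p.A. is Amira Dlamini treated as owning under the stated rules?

By spousal attribution (R3), Amira Dlamini is treated as also owning Hana Cruz's interest in Beacon Logistics SA, giving 58% + 42% = 100%.
Chain via Beacon Logistics SA → Brightpath Foods Inc. → Northgate Capital LLC (R1): 100% × 56% × 94% × 42% = 22.1088% of Meridian Textiles S.p.A.

22.1088%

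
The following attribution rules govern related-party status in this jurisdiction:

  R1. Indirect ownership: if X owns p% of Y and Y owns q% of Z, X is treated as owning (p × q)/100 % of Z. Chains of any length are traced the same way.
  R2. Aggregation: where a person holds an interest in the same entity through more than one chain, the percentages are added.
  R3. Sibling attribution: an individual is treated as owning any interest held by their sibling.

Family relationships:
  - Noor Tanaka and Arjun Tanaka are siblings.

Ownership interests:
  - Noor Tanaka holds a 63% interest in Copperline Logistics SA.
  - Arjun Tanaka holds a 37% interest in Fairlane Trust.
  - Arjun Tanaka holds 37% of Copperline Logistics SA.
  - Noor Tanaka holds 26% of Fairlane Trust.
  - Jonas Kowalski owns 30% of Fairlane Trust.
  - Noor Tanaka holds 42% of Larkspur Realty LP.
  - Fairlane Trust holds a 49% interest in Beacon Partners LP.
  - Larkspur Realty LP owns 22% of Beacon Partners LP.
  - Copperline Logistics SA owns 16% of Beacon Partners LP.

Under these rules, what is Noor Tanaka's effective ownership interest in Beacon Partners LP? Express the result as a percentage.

By sibling attribution (R3), Noor Tanaka is treated as also owning Arjun Tanaka's interest in Copperline Logistics SA, giving 63% + 37% = 100%.
By sibling attribution (R3), Noor Tanaka is treated as also owning Arjun Tanaka's interest in Fairlane Trust, giving 26% + 37% = 63%.
Chain via Copperline Logistics SA (R1): 100% × 16% = 16% of Beacon Partners LP.
Chain via Fairlane Trust (R1): 63% × 49% = 30.87% of Beacon Partners LP.
Chain via Larkspur Realty LP (R1): 42% × 22% = 9.24% of Beacon Partners LP.
Aggregating (R2): 16% + 30.87% + 9.24% = 56.11%.

56.11%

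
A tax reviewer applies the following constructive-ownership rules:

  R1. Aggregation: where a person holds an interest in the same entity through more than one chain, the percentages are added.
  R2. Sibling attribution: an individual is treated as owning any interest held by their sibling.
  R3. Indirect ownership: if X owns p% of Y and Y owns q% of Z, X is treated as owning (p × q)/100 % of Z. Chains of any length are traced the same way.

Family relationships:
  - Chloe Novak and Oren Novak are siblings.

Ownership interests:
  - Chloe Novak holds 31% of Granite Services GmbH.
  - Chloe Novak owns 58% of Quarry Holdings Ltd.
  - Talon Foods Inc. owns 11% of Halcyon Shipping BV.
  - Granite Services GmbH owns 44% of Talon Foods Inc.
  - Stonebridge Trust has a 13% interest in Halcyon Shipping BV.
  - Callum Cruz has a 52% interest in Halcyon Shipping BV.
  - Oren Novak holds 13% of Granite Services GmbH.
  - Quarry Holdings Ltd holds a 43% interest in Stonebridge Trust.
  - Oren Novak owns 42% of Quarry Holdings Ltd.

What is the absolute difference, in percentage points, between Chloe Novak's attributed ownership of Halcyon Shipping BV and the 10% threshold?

2.2804

By sibling attribution (R2), Chloe Novak is treated as also owning Oren Novak's interest in Quarry Holdings Ltd, giving 58% + 42% = 100%.
By sibling attribution (R2), Chloe Novak is treated as also owning Oren Novak's interest in Granite Services GmbH, giving 31% + 13% = 44%.
Chain via Quarry Holdings Ltd → Stonebridge Trust (R3): 100% × 43% × 13% = 5.59% of Halcyon Shipping BV.
Chain via Granite Services GmbH → Talon Foods Inc. (R3): 44% × 44% × 11% = 2.1296% of Halcyon Shipping BV.
Aggregating (R1): 5.59% + 2.1296% = 7.7196%.
7.7196% falls short of the 10% threshold by 2.2804 percentage points.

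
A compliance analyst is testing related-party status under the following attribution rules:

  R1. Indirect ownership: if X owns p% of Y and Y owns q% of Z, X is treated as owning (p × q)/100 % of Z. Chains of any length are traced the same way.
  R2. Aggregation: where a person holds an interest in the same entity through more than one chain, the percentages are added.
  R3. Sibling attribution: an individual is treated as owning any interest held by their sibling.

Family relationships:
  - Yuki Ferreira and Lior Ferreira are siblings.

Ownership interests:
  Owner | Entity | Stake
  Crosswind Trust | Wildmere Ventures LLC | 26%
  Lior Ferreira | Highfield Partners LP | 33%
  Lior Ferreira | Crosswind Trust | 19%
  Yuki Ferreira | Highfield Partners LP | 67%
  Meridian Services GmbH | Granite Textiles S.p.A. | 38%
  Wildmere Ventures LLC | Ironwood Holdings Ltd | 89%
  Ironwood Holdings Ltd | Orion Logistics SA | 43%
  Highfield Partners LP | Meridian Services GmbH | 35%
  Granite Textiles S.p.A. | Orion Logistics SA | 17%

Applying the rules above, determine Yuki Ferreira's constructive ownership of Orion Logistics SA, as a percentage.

By sibling attribution (R3), Yuki Ferreira is treated as also owning Lior Ferreira's interest in Highfield Partners LP, giving 67% + 33% = 100%.
By sibling attribution (R3), Yuki Ferreira is treated as owning Lior Ferreira's 19% interest in Crosswind Trust.
Chain via Highfield Partners LP → Meridian Services GmbH → Granite Textiles S.p.A. (R1): 100% × 35% × 38% × 17% = 2.261% of Orion Logistics SA.
Chain via Crosswind Trust → Wildmere Ventures LLC → Ironwood Holdings Ltd (R1): 19% × 26% × 89% × 43% = 1.890538% of Orion Logistics SA.
Aggregating (R2): 2.261% + 1.890538% = 4.151538%.

4.151538%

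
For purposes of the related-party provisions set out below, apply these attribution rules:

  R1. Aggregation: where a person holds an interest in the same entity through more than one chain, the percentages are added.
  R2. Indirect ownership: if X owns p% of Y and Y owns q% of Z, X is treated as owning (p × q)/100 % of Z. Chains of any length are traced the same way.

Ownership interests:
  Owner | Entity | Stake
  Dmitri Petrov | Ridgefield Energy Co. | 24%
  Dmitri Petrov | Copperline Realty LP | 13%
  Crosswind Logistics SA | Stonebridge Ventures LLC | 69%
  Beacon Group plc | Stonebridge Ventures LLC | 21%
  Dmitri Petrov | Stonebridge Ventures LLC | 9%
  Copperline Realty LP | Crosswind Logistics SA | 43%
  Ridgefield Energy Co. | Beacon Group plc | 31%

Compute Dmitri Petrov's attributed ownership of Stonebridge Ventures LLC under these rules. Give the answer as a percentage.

Chain via Ridgefield Energy Co. → Beacon Group plc (R2): 24% × 31% × 21% = 1.5624% of Stonebridge Ventures LLC.
Chain via Copperline Realty LP → Crosswind Logistics SA (R2): 13% × 43% × 69% = 3.8571% of Stonebridge Ventures LLC.
Direct interest in Stonebridge Ventures LLC: 9%.
Aggregating (R1): 1.5624% + 3.8571% + 9% = 14.4195%.

14.4195%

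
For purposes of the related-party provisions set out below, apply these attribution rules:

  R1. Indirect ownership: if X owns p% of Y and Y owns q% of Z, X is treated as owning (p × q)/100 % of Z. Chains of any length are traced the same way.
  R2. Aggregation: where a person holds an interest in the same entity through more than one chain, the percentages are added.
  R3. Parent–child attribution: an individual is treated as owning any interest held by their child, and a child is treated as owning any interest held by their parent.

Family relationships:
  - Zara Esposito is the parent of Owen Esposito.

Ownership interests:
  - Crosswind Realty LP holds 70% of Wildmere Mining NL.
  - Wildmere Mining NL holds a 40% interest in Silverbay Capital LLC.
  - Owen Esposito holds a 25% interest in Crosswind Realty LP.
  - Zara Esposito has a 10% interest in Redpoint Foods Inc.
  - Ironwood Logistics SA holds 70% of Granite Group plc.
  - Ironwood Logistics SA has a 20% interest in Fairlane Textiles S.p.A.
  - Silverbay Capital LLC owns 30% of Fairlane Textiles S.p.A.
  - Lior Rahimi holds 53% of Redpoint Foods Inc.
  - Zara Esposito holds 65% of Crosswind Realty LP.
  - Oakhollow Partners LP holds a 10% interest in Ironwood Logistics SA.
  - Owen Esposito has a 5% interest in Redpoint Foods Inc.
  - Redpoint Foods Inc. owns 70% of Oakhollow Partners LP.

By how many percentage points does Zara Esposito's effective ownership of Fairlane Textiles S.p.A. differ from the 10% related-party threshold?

2.23

By parent–child attribution (R3), Zara Esposito is treated as also owning Owen Esposito's interest in Crosswind Realty LP, giving 65% + 25% = 90%.
By parent–child attribution (R3), Zara Esposito is treated as also owning Owen Esposito's interest in Redpoint Foods Inc, giving 10% + 5% = 15%.
Chain via Crosswind Realty LP → Wildmere Mining NL → Silverbay Capital LLC (R1): 90% × 70% × 40% × 30% = 7.56% of Fairlane Textiles S.p.A.
Chain via Redpoint Foods Inc. → Oakhollow Partners LP → Ironwood Logistics SA (R1): 15% × 70% × 10% × 20% = 0.21% of Fairlane Textiles S.p.A.
Aggregating (R2): 7.56% + 0.21% = 7.77%.
7.77% falls short of the 10% threshold by 2.23 percentage points.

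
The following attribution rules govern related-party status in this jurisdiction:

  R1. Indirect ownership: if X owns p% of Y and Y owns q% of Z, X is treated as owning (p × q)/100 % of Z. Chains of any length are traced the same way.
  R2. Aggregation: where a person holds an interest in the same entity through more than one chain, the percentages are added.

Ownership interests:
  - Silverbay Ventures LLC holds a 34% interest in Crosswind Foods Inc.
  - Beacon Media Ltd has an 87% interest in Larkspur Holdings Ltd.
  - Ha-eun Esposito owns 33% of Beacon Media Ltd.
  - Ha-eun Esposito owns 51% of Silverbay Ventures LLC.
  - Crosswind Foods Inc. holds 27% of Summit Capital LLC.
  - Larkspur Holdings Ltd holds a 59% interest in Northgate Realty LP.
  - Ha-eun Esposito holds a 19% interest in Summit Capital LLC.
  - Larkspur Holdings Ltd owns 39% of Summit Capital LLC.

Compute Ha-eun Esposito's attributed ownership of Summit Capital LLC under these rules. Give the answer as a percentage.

Chain via Silverbay Ventures LLC → Crosswind Foods Inc. (R1): 51% × 34% × 27% = 4.6818% of Summit Capital LLC.
Chain via Beacon Media Ltd → Larkspur Holdings Ltd (R1): 33% × 87% × 39% = 11.1969% of Summit Capital LLC.
Direct interest in Summit Capital LLC: 19%.
Aggregating (R2): 4.6818% + 11.1969% + 19% = 34.8787%.

34.8787%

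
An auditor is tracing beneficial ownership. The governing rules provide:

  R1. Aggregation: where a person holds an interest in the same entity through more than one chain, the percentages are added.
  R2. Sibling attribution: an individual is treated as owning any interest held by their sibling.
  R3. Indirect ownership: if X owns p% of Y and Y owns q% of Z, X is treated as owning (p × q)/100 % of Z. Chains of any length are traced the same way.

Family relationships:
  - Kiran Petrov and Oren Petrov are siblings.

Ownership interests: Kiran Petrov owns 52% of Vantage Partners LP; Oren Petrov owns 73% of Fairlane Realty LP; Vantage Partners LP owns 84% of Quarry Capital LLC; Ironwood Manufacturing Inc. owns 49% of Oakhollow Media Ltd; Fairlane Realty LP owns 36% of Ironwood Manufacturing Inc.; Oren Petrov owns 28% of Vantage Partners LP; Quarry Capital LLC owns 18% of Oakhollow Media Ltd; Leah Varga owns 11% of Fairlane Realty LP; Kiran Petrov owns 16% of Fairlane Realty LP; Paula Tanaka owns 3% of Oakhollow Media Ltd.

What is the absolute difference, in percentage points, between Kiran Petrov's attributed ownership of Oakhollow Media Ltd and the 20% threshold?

7.7956

By sibling attribution (R2), Kiran Petrov is treated as also owning Oren Petrov's interest in Fairlane Realty LP, giving 16% + 73% = 89%.
By sibling attribution (R2), Kiran Petrov is treated as also owning Oren Petrov's interest in Vantage Partners LP, giving 52% + 28% = 80%.
Chain via Fairlane Realty LP → Ironwood Manufacturing Inc. (R3): 89% × 36% × 49% = 15.6996% of Oakhollow Media Ltd.
Chain via Vantage Partners LP → Quarry Capital LLC (R3): 80% × 84% × 18% = 12.096% of Oakhollow Media Ltd.
Aggregating (R1): 15.6996% + 12.096% = 27.7956%.
27.7956% exceeds the 20% threshold by 7.7956 percentage points.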